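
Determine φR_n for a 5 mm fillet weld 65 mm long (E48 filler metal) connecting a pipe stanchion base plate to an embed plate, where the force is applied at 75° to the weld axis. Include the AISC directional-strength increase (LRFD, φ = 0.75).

φR_n ≈ 73.2 kN

E48XX → F_EXX = 480 MPa.
t_e = 0.707 × 5 = 3.535 mm; A_we = 3.535 × 65 = 229.8 mm².
Directional factor: 1.0 + 0.5 sin^1.5(75°) = 1.475.
F_nw = 0.6 × 480 × 1.475 = 424.7 MPa.
φR_n = 0.75 × 424.7 × 229.8 × 10⁻³ = 73.19 kN.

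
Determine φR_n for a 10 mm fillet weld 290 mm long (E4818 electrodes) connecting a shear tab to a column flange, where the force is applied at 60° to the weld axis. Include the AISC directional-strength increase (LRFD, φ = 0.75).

φR_n ≈ 621 kN

E48XX → F_EXX = 480 MPa.
t_e = 0.707 × 10 = 7.07 mm; A_we = 7.07 × 290 = 2050 mm².
Directional factor: 1.0 + 0.5 sin^1.5(60°) = 1.403.
F_nw = 0.6 × 480 × 1.403 = 404.1 MPa.
φR_n = 0.75 × 404.1 × 2050 × 10⁻³ = 621.3 kN.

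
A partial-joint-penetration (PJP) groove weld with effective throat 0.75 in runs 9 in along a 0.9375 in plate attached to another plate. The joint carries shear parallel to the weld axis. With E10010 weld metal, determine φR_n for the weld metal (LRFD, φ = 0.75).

E100XX → F_EXX = 100 ksi.
Effective throat (given) t_e = 0.75 in.
A_we = 0.75 × 9 = 6.75 in².
F_nw = 0.6 F_EXX = 60 ksi.
φR_n = 0.75 × 60 × 6.75 = 303.8 kips.

φR_n ≈ 304 kips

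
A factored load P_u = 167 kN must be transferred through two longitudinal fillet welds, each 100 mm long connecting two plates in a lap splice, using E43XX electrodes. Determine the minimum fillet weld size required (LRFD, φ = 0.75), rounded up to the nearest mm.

E43XX → F_EXX = 430 MPa.
Total weld length L = 200 mm.
Required throat t_e = P_u / (φ × 0.6 F_EXX × L) = 167 / (0.75 × 0.6 × 430 × 200 × 10⁻³) = 4.315 mm.
Required leg w = t_e / 0.707 = 6.104 mm → use 7 mm.

w = 7 mm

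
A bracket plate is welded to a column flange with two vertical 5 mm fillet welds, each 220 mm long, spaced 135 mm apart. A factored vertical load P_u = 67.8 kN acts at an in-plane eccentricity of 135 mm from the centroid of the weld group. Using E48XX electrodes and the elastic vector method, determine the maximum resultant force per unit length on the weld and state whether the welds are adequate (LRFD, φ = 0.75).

E48XX → F_EXX = 480 MPa.
Total weld length L_w = 440 mm. Treat welds as unit-width lines.
Polar moment about centroid: J = 2[d³/12 + d(b/2)²] = 2[220³/12 + 220×67.5²] = 3779000 mm³.
Direct shear f_v = P/L_w = 67.8×10³ / 440 = 154.1 N/mm (vertical).
Torsion M = P·e = 67.8×10³ × 135 = 9153000 N·mm.
Critical point at (x, y) = (67.5, 110) from centroid. f_tx = M·y/J = 266.4 N/mm; f_ty = M·x/J = 163.5 N/mm.
Resultant f_max = √[f_tx² + (f_v + f_ty)²] = √[266.4² + (154.1 + 163.5)²] = 414.5 N/mm.
Capacity per unit length: φr_n = 0.75 × 0.6 × 480 × (0.707 × 5) = 763.6 N/mm.
414.5 ≤ 763.6 → adequate.

f_max ≈ 415 N/mm; adequate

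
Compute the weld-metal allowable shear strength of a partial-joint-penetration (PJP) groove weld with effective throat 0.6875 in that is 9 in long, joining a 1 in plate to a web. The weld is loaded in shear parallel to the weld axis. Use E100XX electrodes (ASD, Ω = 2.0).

R_n/Ω ≈ 186 kips

E100XX → F_EXX = 100 ksi.
Effective throat (given) t_e = 0.6875 in.
A_we = 0.6875 × 9 = 6.188 in².
F_nw = 0.6 F_EXX = 60 ksi.
R_n/Ω = (60 × 6.188) / 2.0 = 185.6 kips.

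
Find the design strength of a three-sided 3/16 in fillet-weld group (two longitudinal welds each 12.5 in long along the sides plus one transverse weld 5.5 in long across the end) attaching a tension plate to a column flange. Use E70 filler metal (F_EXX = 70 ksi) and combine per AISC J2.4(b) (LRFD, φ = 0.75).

φR_n ≈ 127 kips

t_e = 0.707 × 0.1875 = 0.1326 in.
R_nwl = 0.6 × 70 × 0.1326 × 25 = 139.2 kips (longitudinal, 2 welds).
R_nwt = 0.6 × 70 × 0.1326 × 5.5 = 30.62 kips (transverse, base value).
(i) R_nwl + R_nwt = 169.8 kips; (ii) 0.85 R_nwl + 1.5 R_nwt = 164.2 kips.
R_n = max = 169.8 kips [governs: (i)]; φR_n = 127.4 kips.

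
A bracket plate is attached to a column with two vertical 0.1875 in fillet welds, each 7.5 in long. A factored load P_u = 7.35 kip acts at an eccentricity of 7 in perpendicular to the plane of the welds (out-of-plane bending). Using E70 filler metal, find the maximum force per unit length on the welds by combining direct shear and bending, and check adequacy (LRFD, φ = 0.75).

E70XX → F_EXX = 70 ksi.
L_w = 2 × 7.5 = 15 in; section modulus (unit throat) S = 2 × L²/6 = 18.75 in².
Direct shear f_v = P/L_w = 7.35/15 = 0.49 kip/in.
Moment M = P × e = 7.35 × 7 = 51.45 kip·in; bending f_b = M/S = 2.744 kip/in.
f_max = √(f_v² + f_b²) = √(0.49² + 2.744²) = 2.787 kip/in.
φr_n = 0.75 × 0.6 × 70 × (0.707 × 0.1875) = 4.176 kip/in → adequate.

f_max ≈ 2.79 kip/in; adequate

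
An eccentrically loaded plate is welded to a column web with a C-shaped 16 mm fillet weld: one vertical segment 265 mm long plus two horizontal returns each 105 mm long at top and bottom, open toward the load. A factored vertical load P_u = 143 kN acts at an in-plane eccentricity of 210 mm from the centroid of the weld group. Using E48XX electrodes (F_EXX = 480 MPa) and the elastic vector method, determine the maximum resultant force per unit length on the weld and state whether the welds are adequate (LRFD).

Total weld length L_w = 475 mm. Treat welds as unit-width lines.
Centroid: x̄ = 2×105×52.5 / 475 = 23.21 mm from the vertical weld.
Polar moment about centroid: J = I_x + I_y = [265³/12 + 2×105×132.5²] + [265×23.21² + 2(105³/12 + 105×29.29²)] = 5753000 mm³.
Direct shear f_v = P/L_w = 143×10³ / 475 = 301.1 N/mm (vertical).
Torsion M = P·e = 143×10³ × 210 = 30030000 N·mm.
Critical point at (x, y) = (81.79, 132.5) from centroid. f_tx = M·y/J = 691.6 N/mm; f_ty = M·x/J = 426.9 N/mm.
Resultant f_max = √[f_tx² + (f_v + f_ty)²] = √[691.6² + (301.1 + 426.9)²] = 1004 N/mm.
Capacity per unit length: φr_n = 0.75 × 0.6 × 480 × (0.707 × 16) = 2443 N/mm.
1004 ≤ 2443 → adequate.

f_max ≈ 1000 N/mm; adequate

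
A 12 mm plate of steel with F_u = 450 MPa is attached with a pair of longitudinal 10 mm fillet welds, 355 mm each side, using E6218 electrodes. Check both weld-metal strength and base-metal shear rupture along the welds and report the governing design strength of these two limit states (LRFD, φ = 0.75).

φR_n ≈ 1400 kN (weld metal governs)

E62XX → F_EXX = 620 MPa.
t_e = 0.707 × 10 = 7.07 mm; L = 710 mm.
Weld metal: φR_n = 0.75 × 0.6 × 620 × 7.07 × 710 × 10⁻³ = 1400 kN.
Base metal (shear rupture): φR_n = 0.75 × 0.6 × 450 × 12 × 710 × 10⁻³ = 1725 kN.
Governing: weld metal.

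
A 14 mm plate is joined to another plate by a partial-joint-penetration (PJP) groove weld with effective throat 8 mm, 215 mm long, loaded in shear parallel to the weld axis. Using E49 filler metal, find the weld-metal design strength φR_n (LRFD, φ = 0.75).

φR_n ≈ 379 kN

E49XX → F_EXX = 490 MPa.
Effective throat (given) t_e = 8 mm.
A_we = 8 × 215 = 1720 mm².
F_nw = 0.6 F_EXX = 294 MPa.
φR_n = 0.75 × 294 × 1720 × 10⁻³ = 379.3 kN.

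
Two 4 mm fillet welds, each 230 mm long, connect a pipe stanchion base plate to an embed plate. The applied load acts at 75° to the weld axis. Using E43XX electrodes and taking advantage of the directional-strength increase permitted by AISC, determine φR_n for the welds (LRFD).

E43XX → F_EXX = 430 MPa.
t_e = 0.707 × 4 = 2.828 mm; A_we = 2.828 × 460 = 1301 mm².
Directional factor: 1.0 + 0.5 sin^1.5(75°) = 1.475.
F_nw = 0.6 × 430 × 1.475 = 380.5 MPa.
φR_n = 0.75 × 380.5 × 1301 × 10⁻³ = 371.2 kN.

φR_n ≈ 371 kN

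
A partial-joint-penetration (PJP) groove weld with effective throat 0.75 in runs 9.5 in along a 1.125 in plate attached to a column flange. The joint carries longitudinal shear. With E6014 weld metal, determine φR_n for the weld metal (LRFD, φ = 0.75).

φR_n ≈ 192 kip

E60XX → F_EXX = 60 ksi.
Effective throat (given) t_e = 0.75 in.
A_we = 0.75 × 9.5 = 7.125 in².
F_nw = 0.6 F_EXX = 36 ksi.
φR_n = 0.75 × 36 × 7.125 = 192.4 kip.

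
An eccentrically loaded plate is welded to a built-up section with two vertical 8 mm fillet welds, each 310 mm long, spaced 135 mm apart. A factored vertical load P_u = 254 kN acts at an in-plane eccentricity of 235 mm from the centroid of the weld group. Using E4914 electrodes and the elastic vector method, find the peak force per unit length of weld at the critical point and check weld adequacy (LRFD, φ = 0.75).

E49XX → F_EXX = 490 MPa.
Total weld length L_w = 620 mm. Treat welds as unit-width lines.
Polar moment about centroid: J = 2[d³/12 + d(b/2)²] = 2[310³/12 + 310×67.5²] = 7790000 mm³.
Direct shear f_v = P/L_w = 254×10³ / 620 = 409.7 N/mm (vertical).
Torsion M = P·e = 254×10³ × 235 = 59690000 N·mm.
Critical point at (x, y) = (67.5, 155) from centroid. f_tx = M·y/J = 1188 N/mm; f_ty = M·x/J = 517.2 N/mm.
Resultant f_max = √[f_tx² + (f_v + f_ty)²] = √[1188² + (409.7 + 517.2)²] = 1507 N/mm.
Capacity per unit length: φr_n = 0.75 × 0.6 × 490 × (0.707 × 8) = 1247 N/mm.
1507 > 1247 → NOT adequate.

f_max ≈ 1510 N/mm; NOT adequate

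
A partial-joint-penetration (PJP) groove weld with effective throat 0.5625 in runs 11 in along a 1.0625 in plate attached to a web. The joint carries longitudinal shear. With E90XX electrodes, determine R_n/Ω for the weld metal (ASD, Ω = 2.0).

R_n/Ω ≈ 167 kips

E90XX → F_EXX = 90 ksi.
Effective throat (given) t_e = 0.5625 in.
A_we = 0.5625 × 11 = 6.188 in².
F_nw = 0.6 F_EXX = 54 ksi.
R_n/Ω = (54 × 6.188) / 2.0 = 167.1 kips.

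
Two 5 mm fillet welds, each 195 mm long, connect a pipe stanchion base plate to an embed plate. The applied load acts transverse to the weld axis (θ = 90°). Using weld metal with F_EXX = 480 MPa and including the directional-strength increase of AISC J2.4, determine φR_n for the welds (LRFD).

φR_n ≈ 447 kN

t_e = 0.707 × 5 = 3.535 mm; A_we = 3.535 × 390 = 1379 mm².
Directional factor: 1.0 + 0.5 sin^1.5(90°) = 1.5.
F_nw = 0.6 × 480 × 1.5 = 432 MPa.
φR_n = 0.75 × 432 × 1379 × 10⁻³ = 446.7 kN.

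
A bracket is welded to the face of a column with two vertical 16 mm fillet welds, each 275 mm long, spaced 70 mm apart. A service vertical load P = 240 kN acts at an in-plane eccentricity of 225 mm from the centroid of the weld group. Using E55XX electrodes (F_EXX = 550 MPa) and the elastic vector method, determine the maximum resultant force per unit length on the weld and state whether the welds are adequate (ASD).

Total weld length L_w = 550 mm. Treat welds as unit-width lines.
Polar moment about centroid: J = 2[d³/12 + d(b/2)²] = 2[275³/12 + 275×35²] = 4140000 mm³.
Direct shear f_v = P/L_w = 240×10³ / 550 = 436.4 N/mm (vertical).
Torsion M = P·e = 240×10³ × 225 = 54000000 N·mm.
Critical point at (x, y) = (35, 137.5) from centroid. f_tx = M·y/J = 1794 N/mm; f_ty = M·x/J = 456.5 N/mm.
Resultant f_max = √[f_tx² + (f_v + f_ty)²] = √[1794² + (436.4 + 456.5)²] = 2003 N/mm.
Capacity per unit length: r_n/Ω = (1/2.0) × 0.6 × 550 × (0.707 × 16) = 1866 N/mm.
2003 > 1866 → NOT adequate.

f_max ≈ 2000 N/mm; NOT adequate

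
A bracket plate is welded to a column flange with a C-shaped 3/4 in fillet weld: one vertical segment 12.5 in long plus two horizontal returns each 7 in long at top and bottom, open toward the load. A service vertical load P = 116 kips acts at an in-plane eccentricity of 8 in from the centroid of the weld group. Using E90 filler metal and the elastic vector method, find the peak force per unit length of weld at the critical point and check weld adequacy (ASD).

f_max ≈ 12.1 kip/in; adequate

E90XX → F_EXX = 90 ksi.
Total weld length L_w = 26.5 in. Treat welds as unit-width lines.
Centroid: x̄ = 2×7×3.5 / 26.5 = 1.849 in from the vertical weld.
Polar moment about centroid: J = I_x + I_y = [12.5³/12 + 2×7×6.25²] + [12.5×1.849² + 2(7³/12 + 7×1.651²)] = 847.7 in³.
Direct shear f_v = P/L_w = 116 / 26.5 = 4.377 kip/in (vertical).
Torsion M = P·e = 116 × 8 = 928 kip·in.
Critical point at (x, y) = (5.151, 6.25) from centroid. f_tx = M·y/J = 6.842 kip/in; f_ty = M·x/J = 5.639 kip/in.
Resultant f_max = √[f_tx² + (f_v + f_ty)²] = √[6.842² + (4.377 + 5.639)²] = 12.13 kip/in.
Capacity per unit length: r_n/Ω = (1/2.0) × 0.6 × 90 × (0.707 × 0.75) = 14.32 kip/in.
12.13 ≤ 14.32 → adequate.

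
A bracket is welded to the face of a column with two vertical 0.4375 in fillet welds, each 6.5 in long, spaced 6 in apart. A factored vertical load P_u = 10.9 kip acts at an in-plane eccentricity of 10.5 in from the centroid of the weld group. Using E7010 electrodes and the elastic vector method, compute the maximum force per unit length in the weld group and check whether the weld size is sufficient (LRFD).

E70XX → F_EXX = 70 ksi.
Total weld length L_w = 13 in. Treat welds as unit-width lines.
Polar moment about centroid: J = 2[d³/12 + d(b/2)²] = 2[6.5³/12 + 6.5×3²] = 162.8 in³.
Direct shear f_v = P/L_w = 10.9 / 13 = 0.8385 kip/in (vertical).
Torsion M = P·e = 10.9 × 10.5 = 114.45 kip·in.
Critical point at (x, y) = (3, 3.25) from centroid. f_tx = M·y/J = 2.285 kip/in; f_ty = M·x/J = 2.109 kip/in.
Resultant f_max = √[f_tx² + (f_v + f_ty)²] = √[2.285² + (0.8385 + 2.109)²] = 3.73 kip/in.
Capacity per unit length: φr_n = 0.75 × 0.6 × 70 × (0.707 × 0.4375) = 9.743 kip/in.
3.73 ≤ 9.743 → adequate.

f_max ≈ 3.73 kip/in; adequate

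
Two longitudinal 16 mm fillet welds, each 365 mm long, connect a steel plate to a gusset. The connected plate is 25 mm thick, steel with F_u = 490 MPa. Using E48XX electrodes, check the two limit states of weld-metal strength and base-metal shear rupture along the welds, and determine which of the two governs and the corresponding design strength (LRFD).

E48XX → F_EXX = 480 MPa.
t_e = 0.707 × 16 = 11.31 mm; L = 730 mm.
Weld metal: φR_n = 0.75 × 0.6 × 480 × 11.31 × 730 × 10⁻³ = 1784 kN.
Base metal (shear rupture): φR_n = 0.75 × 0.6 × 490 × 25 × 730 × 10⁻³ = 4024 kN.
Governing: weld metal.

φR_n ≈ 1780 kN (weld metal governs)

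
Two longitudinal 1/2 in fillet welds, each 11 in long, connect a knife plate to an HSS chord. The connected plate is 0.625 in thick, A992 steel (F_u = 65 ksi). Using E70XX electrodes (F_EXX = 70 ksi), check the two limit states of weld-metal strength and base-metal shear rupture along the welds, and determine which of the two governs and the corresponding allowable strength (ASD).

t_e = 0.707 × 0.5 = 0.3535 in; L = 22 in.
Weld metal: R_n/Ω = (1/2.0) × 0.6 × 70 × 0.3535 × 22 = 163.3 kip.
Base metal (shear rupture): R_n/Ω = (1/2.0) × 0.6 × 65 × 0.625 × 22 = 268.1 kip.
Governing: weld metal.

R_n/Ω ≈ 163 kip (weld metal governs)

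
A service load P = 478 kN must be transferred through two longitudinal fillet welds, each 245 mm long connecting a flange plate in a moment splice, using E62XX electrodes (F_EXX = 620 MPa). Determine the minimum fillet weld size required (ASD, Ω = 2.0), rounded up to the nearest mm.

Total weld length L = 490 mm.
Required throat t_e = P × Ω / (0.6 F_EXX × L) = 478 × 2.0 / (0.6 × 620 × 490 × 10⁻³) = 5.245 mm.
Required leg w = t_e / 0.707 = 7.418 mm → use 8 mm.

w = 8 mm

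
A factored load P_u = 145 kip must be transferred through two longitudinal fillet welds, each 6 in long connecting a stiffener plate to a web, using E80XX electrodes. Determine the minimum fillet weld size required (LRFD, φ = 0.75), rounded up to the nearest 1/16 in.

w = 1/2 in

E80XX → F_EXX = 80 ksi.
Total weld length L = 12 in.
Required throat t_e = P_u / (φ × 0.6 F_EXX × L) = 145 / (0.75 × 0.6 × 80 × 12) = 0.3356 in.
Required leg w = t_e / 0.707 = 0.4747 in → use 1/2 in.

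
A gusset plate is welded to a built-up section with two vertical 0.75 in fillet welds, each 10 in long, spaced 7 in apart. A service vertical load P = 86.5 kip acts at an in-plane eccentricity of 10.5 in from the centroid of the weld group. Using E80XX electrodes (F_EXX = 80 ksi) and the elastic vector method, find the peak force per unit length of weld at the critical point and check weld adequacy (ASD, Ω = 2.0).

Total weld length L_w = 20 in. Treat welds as unit-width lines.
Polar moment about centroid: J = 2[d³/12 + d(b/2)²] = 2[10³/12 + 10×3.5²] = 411.7 in³.
Direct shear f_v = P/L_w = 86.5 / 20 = 4.325 kip/in (vertical).
Torsion M = P·e = 86.5 × 10.5 = 908.25 kip·in.
Critical point at (x, y) = (3.5, 5) from centroid. f_tx = M·y/J = 11.03 kip/in; f_ty = M·x/J = 7.722 kip/in.
Resultant f_max = √[f_tx² + (f_v + f_ty)²] = √[11.03² + (4.325 + 7.722)²] = 16.33 kip/in.
Capacity per unit length: r_n/Ω = (1/2.0) × 0.6 × 80 × (0.707 × 0.75) = 12.73 kip/in.
16.33 > 12.73 → NOT adequate.

f_max ≈ 16.3 kip/in; NOT adequate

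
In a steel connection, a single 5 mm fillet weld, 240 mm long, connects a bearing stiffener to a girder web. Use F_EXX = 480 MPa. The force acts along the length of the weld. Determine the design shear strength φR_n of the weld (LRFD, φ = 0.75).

φR_n ≈ 183 kN

Effective throat t_e = 0.707 × 5 = 3.535 mm.
Total length L = 240 mm; A_we = 3.535 × 240 = 848.4 mm².
F_nw = 0.6 F_EXX = 0.6 × 480 = 288 MPa.
φR_n = 0.75 × 288 × 848.4 × 10⁻³ = 183.3 kN.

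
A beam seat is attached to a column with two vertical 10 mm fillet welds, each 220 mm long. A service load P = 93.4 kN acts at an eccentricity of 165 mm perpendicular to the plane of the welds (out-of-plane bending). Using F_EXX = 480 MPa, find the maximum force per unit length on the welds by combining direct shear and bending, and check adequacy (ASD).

L_w = 2 × 220 = 440 mm; section modulus (unit throat) S = 2 × L²/6 = 16130 mm².
Direct shear f_v = P/L_w = 93.4×10³/440 = 212.3 N/mm.
Moment M = P × e = 93.4×10³ × 165 = 15411000 N·mm; bending f_b = M/S = 955.2 N/mm.
f_max = √(f_v² + f_b²) = √(212.3² + 955.2²) = 978.5 N/mm.
r_n/Ω = (1/2.0) × 0.6 × 480 × (0.707 × 10) = 1018 N/mm → adequate.

f_max ≈ 979 N/mm; adequate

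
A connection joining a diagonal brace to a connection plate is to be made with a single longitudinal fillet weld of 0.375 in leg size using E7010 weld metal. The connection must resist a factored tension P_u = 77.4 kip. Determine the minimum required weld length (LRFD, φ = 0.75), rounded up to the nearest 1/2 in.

L = 9.5 in

E70XX → F_EXX = 70 ksi.
Throat t_e = 0.707 × 0.375 = 0.2651 in.
φr_n = 0.75 × 0.6 × 70 × 0.2651 = 8.351 kip/in.
L_req = P_u / φr_n = 77.4 / 8.351 = 9.268 in total.
Round up → use L = 9.5 in.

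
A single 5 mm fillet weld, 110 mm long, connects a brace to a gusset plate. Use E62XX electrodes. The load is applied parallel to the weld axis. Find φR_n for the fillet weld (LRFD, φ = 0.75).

E62XX → F_EXX = 620 MPa.
Effective throat t_e = 0.707 × 5 = 3.535 mm.
Total length L = 110 mm; A_we = 3.535 × 110 = 388.8 mm².
F_nw = 0.6 F_EXX = 0.6 × 620 = 372 MPa.
φR_n = 0.75 × 372 × 388.8 × 10⁻³ = 108.5 kN.

φR_n ≈ 108 kN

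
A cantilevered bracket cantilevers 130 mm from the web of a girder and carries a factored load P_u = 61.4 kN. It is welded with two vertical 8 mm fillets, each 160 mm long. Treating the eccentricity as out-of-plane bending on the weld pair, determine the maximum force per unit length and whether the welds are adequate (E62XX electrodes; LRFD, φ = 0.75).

E62XX → F_EXX = 620 MPa.
L_w = 2 × 160 = 320 mm; section modulus (unit throat) S = 2 × L²/6 = 8533 mm².
Direct shear f_v = P/L_w = 61.4×10³/320 = 191.9 N/mm.
Moment M = P × e = 61.4×10³ × 130 = 7982000 N·mm; bending f_b = M/S = 935.4 N/mm.
f_max = √(f_v² + f_b²) = √(191.9² + 935.4²) = 954.9 N/mm.
φr_n = 0.75 × 0.6 × 620 × (0.707 × 8) = 1578 N/mm → adequate.

f_max ≈ 955 N/mm; adequate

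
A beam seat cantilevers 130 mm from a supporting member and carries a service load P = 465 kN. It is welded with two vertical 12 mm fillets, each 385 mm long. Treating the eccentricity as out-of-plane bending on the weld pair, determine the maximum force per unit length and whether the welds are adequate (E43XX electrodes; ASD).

f_max ≈ 1360 N/mm; NOT adequate

E43XX → F_EXX = 430 MPa.
L_w = 2 × 385 = 770 mm; section modulus (unit throat) S = 2 × L²/6 = 49410 mm².
Direct shear f_v = P/L_w = 465×10³/770 = 603.9 N/mm.
Moment M = P × e = 465×10³ × 130 = 60450000 N·mm; bending f_b = M/S = 1223 N/mm.
f_max = √(f_v² + f_b²) = √(603.9² + 1223²) = 1364 N/mm.
r_n/Ω = (1/2.0) × 0.6 × 430 × (0.707 × 12) = 1094 N/mm → NOT adequate.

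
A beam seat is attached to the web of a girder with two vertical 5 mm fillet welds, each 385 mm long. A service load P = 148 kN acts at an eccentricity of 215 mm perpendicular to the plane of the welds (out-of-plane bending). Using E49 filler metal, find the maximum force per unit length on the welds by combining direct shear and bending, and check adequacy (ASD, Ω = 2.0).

E49XX → F_EXX = 490 MPa.
L_w = 2 × 385 = 770 mm; section modulus (unit throat) S = 2 × L²/6 = 49410 mm².
Direct shear f_v = P/L_w = 148×10³/770 = 192.2 N/mm.
Moment M = P × e = 148×10³ × 215 = 31820000 N·mm; bending f_b = M/S = 644 N/mm.
f_max = √(f_v² + f_b²) = √(192.2² + 644²) = 672.1 N/mm.
r_n/Ω = (1/2.0) × 0.6 × 490 × (0.707 × 5) = 519.6 N/mm → NOT adequate.

f_max ≈ 672 N/mm; NOT adequate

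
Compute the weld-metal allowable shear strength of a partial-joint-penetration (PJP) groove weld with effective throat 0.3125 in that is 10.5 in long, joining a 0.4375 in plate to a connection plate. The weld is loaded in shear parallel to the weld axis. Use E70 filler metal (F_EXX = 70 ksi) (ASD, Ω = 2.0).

R_n/Ω ≈ 68.9 kip

Effective throat (given) t_e = 0.3125 in.
A_we = 0.3125 × 10.5 = 3.281 in².
F_nw = 0.6 F_EXX = 42 ksi.
R_n/Ω = (42 × 3.281) / 2.0 = 68.91 kip.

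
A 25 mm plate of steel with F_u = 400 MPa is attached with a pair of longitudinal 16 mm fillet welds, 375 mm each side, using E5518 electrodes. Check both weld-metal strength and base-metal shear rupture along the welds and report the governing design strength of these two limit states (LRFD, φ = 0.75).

E55XX → F_EXX = 550 MPa.
t_e = 0.707 × 16 = 11.31 mm; L = 750 mm.
Weld metal: φR_n = 0.75 × 0.6 × 550 × 11.31 × 750 × 10⁻³ = 2100 kN.
Base metal (shear rupture): φR_n = 0.75 × 0.6 × 400 × 25 × 750 × 10⁻³ = 3375 kN.
Governing: weld metal.

φR_n ≈ 2100 kN (weld metal governs)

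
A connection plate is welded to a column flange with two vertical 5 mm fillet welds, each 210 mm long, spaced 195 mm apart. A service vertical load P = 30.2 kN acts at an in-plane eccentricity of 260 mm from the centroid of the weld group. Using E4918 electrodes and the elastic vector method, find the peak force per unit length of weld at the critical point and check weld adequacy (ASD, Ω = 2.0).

f_max ≈ 258 N/mm; adequate

E49XX → F_EXX = 490 MPa.
Total weld length L_w = 420 mm. Treat welds as unit-width lines.
Polar moment about centroid: J = 2[d³/12 + d(b/2)²] = 2[210³/12 + 210×97.5²] = 5536000 mm³.
Direct shear f_v = P/L_w = 30.2×10³ / 420 = 71.9 N/mm (vertical).
Torsion M = P·e = 30.2×10³ × 260 = 7852000 N·mm.
Critical point at (x, y) = (97.5, 105) from centroid. f_tx = M·y/J = 148.9 N/mm; f_ty = M·x/J = 138.3 N/mm.
Resultant f_max = √[f_tx² + (f_v + f_ty)²] = √[148.9² + (71.9 + 138.3)²] = 257.6 N/mm.
Capacity per unit length: r_n/Ω = (1/2.0) × 0.6 × 490 × (0.707 × 5) = 519.6 N/mm.
257.6 ≤ 519.6 → adequate.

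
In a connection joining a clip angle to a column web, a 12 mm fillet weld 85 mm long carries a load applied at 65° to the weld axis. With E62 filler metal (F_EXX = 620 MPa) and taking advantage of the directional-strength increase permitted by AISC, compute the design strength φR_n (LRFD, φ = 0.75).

φR_n ≈ 288 kN

t_e = 0.707 × 12 = 8.484 mm; A_we = 8.484 × 85 = 721.1 mm².
Directional factor: 1.0 + 0.5 sin^1.5(65°) = 1.431.
F_nw = 0.6 × 620 × 1.431 = 532.5 MPa.
φR_n = 0.75 × 532.5 × 721.1 × 10⁻³ = 288 kN.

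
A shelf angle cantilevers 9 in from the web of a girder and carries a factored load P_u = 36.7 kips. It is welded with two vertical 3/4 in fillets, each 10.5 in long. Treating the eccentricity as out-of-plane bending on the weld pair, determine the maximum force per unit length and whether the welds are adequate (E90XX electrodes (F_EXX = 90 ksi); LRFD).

f_max ≈ 9.16 kip/in; adequate

L_w = 2 × 10.5 = 21 in; section modulus (unit throat) S = 2 × L²/6 = 36.75 in².
Direct shear f_v = P/L_w = 36.7/21 = 1.748 kip/in.
Moment M = P × e = 36.7 × 9 = 330.3 kip·in; bending f_b = M/S = 8.988 kip/in.
f_max = √(f_v² + f_b²) = √(1.748² + 8.988²) = 9.156 kip/in.
φr_n = 0.75 × 0.6 × 90 × (0.707 × 0.75) = 21.48 kip/in → adequate.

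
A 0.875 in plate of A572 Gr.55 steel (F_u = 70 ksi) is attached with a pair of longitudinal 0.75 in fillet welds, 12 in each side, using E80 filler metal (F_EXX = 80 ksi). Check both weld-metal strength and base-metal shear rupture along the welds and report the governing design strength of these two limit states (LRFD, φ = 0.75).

φR_n ≈ 458 kips (weld metal governs)

t_e = 0.707 × 0.75 = 0.5302 in; L = 24 in.
Weld metal: φR_n = 0.75 × 0.6 × 80 × 0.5302 × 24 = 458.1 kips.
Base metal (shear rupture): φR_n = 0.75 × 0.6 × 70 × 0.875 × 24 = 661.5 kips.
Governing: weld metal.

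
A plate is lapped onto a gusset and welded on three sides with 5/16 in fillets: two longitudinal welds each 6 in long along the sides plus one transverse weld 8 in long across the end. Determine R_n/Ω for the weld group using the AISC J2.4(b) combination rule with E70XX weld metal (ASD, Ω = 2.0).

E70XX → F_EXX = 70 ksi.
t_e = 0.707 × 0.3125 = 0.2209 in.
R_nwl = 0.6 × 70 × 0.2209 × 12 = 111.4 kips (longitudinal, 2 welds).
R_nwt = 0.6 × 70 × 0.2209 × 8 = 74.23 kips (transverse, base value).
(i) R_nwl + R_nwt = 185.6 kips; (ii) 0.85 R_nwl + 1.5 R_nwt = 206 kips.
R_n = max = 206 kips [governs: (ii)]; R_n/Ω = 103 kips.

R_n/Ω ≈ 103 kips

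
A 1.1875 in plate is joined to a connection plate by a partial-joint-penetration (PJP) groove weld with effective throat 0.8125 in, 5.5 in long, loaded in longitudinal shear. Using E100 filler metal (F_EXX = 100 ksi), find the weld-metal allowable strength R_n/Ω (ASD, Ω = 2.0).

R_n/Ω ≈ 134 kip

Effective throat (given) t_e = 0.8125 in.
A_we = 0.8125 × 5.5 = 4.469 in².
F_nw = 0.6 F_EXX = 60 ksi.
R_n/Ω = (60 × 4.469) / 2.0 = 134.1 kip.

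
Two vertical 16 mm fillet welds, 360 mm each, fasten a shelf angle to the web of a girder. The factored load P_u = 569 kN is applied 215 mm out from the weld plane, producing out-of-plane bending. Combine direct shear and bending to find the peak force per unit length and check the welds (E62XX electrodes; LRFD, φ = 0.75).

E62XX → F_EXX = 620 MPa.
L_w = 2 × 360 = 720 mm; section modulus (unit throat) S = 2 × L²/6 = 43200 mm².
Direct shear f_v = P/L_w = 569×10³/720 = 790.3 N/mm.
Moment M = P × e = 569×10³ × 215 = 122340000 N·mm; bending f_b = M/S = 2832 N/mm.
f_max = √(f_v² + f_b²) = √(790.3² + 2832²) = 2940 N/mm.
φr_n = 0.75 × 0.6 × 620 × (0.707 × 16) = 3156 N/mm → adequate.

f_max ≈ 2940 N/mm; adequate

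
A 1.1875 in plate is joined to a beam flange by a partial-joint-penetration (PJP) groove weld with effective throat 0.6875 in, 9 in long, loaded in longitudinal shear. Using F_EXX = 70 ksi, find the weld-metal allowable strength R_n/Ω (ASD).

R_n/Ω ≈ 130 kips

Effective throat (given) t_e = 0.6875 in.
A_we = 0.6875 × 9 = 6.188 in².
F_nw = 0.6 F_EXX = 42 ksi.
R_n/Ω = (42 × 6.188) / 2.0 = 129.9 kips.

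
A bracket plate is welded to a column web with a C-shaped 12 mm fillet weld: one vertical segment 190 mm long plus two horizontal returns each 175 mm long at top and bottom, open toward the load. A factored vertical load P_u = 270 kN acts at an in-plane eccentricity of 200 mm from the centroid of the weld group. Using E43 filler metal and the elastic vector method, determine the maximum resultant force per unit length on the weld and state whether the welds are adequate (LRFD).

E43XX → F_EXX = 430 MPa.
Total weld length L_w = 540 mm. Treat welds as unit-width lines.
Centroid: x̄ = 2×175×87.5 / 540 = 56.71 mm from the vertical weld.
Polar moment about centroid: J = I_x + I_y = [190³/12 + 2×175×95²] + [190×56.71² + 2(175³/12 + 175×30.79²)] = 5566000 mm³.
Direct shear f_v = P/L_w = 270×10³ / 540 = 500 N/mm (vertical).
Torsion M = P·e = 270×10³ × 200 = 54000000 N·mm.
Critical point at (x, y) = (118.3, 95) from centroid. f_tx = M·y/J = 921.6 N/mm; f_ty = M·x/J = 1148 N/mm.
Resultant f_max = √[f_tx² + (f_v + f_ty)²] = √[921.6² + (500 + 1148)²] = 1888 N/mm.
Capacity per unit length: φr_n = 0.75 × 0.6 × 430 × (0.707 × 12) = 1642 N/mm.
1888 > 1642 → NOT adequate.

f_max ≈ 1890 N/mm; NOT adequate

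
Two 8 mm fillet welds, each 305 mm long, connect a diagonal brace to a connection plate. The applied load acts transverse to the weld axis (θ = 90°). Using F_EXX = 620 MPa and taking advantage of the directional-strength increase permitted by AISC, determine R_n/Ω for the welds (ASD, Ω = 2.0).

t_e = 0.707 × 8 = 5.656 mm; A_we = 5.656 × 610 = 3450 mm².
Directional factor: 1.0 + 0.5 sin^1.5(90°) = 1.5.
F_nw = 0.6 × 620 × 1.5 = 558 MPa.
R_n/Ω = (558 × 3450) / 2.0 × 10⁻³ = 962.6 kN.

R_n/Ω ≈ 963 kN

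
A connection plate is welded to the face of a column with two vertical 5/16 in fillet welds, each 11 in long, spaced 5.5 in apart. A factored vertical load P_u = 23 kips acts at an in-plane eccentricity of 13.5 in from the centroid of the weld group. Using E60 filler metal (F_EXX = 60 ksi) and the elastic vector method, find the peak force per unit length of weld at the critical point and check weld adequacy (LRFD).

f_max ≈ 5.47 kip/in; adequate

Total weld length L_w = 22 in. Treat welds as unit-width lines.
Polar moment about centroid: J = 2[d³/12 + d(b/2)²] = 2[11³/12 + 11×2.75²] = 388.2 in³.
Direct shear f_v = P/L_w = 23 / 22 = 1.045 kip/in (vertical).
Torsion M = P·e = 23 × 13.5 = 310.5 kip·in.
Critical point at (x, y) = (2.75, 5.5) from centroid. f_tx = M·y/J = 4.399 kip/in; f_ty = M·x/J = 2.2 kip/in.
Resultant f_max = √[f_tx² + (f_v + f_ty)²] = √[4.399² + (1.045 + 2.2)²] = 5.466 kip/in.
Capacity per unit length: φr_n = 0.75 × 0.6 × 60 × (0.707 × 0.3125) = 5.965 kip/in.
5.466 ≤ 5.965 → adequate.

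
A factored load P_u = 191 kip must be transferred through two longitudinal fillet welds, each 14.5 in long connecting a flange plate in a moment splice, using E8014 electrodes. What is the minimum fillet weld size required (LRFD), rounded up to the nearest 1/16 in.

w = 5/16 in

E80XX → F_EXX = 80 ksi.
Total weld length L = 29 in.
Required throat t_e = P_u / (φ × 0.6 F_EXX × L) = 191 / (0.75 × 0.6 × 80 × 29) = 0.183 in.
Required leg w = t_e / 0.707 = 0.2588 in → use 5/16 in.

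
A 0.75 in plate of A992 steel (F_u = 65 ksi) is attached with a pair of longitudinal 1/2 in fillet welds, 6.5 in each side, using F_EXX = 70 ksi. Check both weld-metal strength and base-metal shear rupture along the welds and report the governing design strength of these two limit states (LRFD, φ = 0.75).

φR_n ≈ 145 kips (weld metal governs)

t_e = 0.707 × 0.5 = 0.3535 in; L = 13 in.
Weld metal: φR_n = 0.75 × 0.6 × 70 × 0.3535 × 13 = 144.8 kips.
Base metal (shear rupture): φR_n = 0.75 × 0.6 × 65 × 0.75 × 13 = 285.2 kips.
Governing: weld metal.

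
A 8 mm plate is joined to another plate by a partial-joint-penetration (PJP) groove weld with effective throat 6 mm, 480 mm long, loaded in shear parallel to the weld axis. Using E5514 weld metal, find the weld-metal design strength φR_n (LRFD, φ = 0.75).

φR_n ≈ 713 kN

E55XX → F_EXX = 550 MPa.
Effective throat (given) t_e = 6 mm.
A_we = 6 × 480 = 2880 mm².
F_nw = 0.6 F_EXX = 330 MPa.
φR_n = 0.75 × 330 × 2880 × 10⁻³ = 712.8 kN.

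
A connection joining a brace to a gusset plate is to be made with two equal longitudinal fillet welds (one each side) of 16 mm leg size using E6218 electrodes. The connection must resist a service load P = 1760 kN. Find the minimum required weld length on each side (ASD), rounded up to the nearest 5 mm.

L = 420 mm on each side

E62XX → F_EXX = 620 MPa.
Throat t_e = 0.707 × 16 = 11.31 mm.
r_n/Ω = (0.6 × 620 × 11.31) / 2.0 = 2104 N/mm = 2.104 kN/mm.
L_req = P / (r_n/Ω) = 1760 / 2.104 = 836.5 mm total.
Per side: 836.5 / 2 = 418.2 mm.
Round up → use L = 420 mm on each side.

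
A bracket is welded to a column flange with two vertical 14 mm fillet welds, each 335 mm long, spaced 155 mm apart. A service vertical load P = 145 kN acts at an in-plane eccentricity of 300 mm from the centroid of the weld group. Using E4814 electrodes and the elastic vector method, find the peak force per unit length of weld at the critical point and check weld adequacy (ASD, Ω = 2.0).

f_max ≈ 893 N/mm; adequate

E48XX → F_EXX = 480 MPa.
Total weld length L_w = 670 mm. Treat welds as unit-width lines.
Polar moment about centroid: J = 2[d³/12 + d(b/2)²] = 2[335³/12 + 335×77.5²] = 10290000 mm³.
Direct shear f_v = P/L_w = 145×10³ / 670 = 216.4 N/mm (vertical).
Torsion M = P·e = 145×10³ × 300 = 43500000 N·mm.
Critical point at (x, y) = (77.5, 167.5) from centroid. f_tx = M·y/J = 708.1 N/mm; f_ty = M·x/J = 327.6 N/mm.
Resultant f_max = √[f_tx² + (f_v + f_ty)²] = √[708.1² + (216.4 + 327.6)²] = 893 N/mm.
Capacity per unit length: r_n/Ω = (1/2.0) × 0.6 × 480 × (0.707 × 14) = 1425 N/mm.
893 ≤ 1425 → adequate.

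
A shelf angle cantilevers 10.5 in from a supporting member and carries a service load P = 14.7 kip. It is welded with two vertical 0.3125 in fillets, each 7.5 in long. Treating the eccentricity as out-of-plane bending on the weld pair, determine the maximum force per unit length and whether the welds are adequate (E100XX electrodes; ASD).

f_max ≈ 8.29 kip/in; NOT adequate

E100XX → F_EXX = 100 ksi.
L_w = 2 × 7.5 = 15 in; section modulus (unit throat) S = 2 × L²/6 = 18.75 in².
Direct shear f_v = P/L_w = 14.7/15 = 0.98 kip/in.
Moment M = P × e = 14.7 × 10.5 = 154.35 kip·in; bending f_b = M/S = 8.232 kip/in.
f_max = √(f_v² + f_b²) = √(0.98² + 8.232²) = 8.29 kip/in.
r_n/Ω = (1/2.0) × 0.6 × 100 × (0.707 × 0.3125) = 6.628 kip/in → NOT adequate.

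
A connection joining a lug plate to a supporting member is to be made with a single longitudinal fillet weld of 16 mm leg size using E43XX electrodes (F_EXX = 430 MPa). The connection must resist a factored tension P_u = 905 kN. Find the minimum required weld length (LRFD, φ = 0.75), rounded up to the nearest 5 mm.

Throat t_e = 0.707 × 16 = 11.31 mm.
φr_n = 0.75 × 0.6 × 430 × 11.31 × 10⁻³ = 2.189 kN/mm.
L_req = P_u / φr_n = 905 / 2.189 = 413.5 mm total.
Round up → use L = 415 mm.

L = 415 mm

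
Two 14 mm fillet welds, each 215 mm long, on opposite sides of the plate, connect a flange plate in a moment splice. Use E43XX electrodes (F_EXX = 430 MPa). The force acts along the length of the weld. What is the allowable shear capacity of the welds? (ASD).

R_n/Ω ≈ 549 kN

Effective throat t_e = 0.707 × 14 = 9.898 mm.
Total length L = 430 mm; A_we = 9.898 × 430 = 4256 mm².
F_nw = 0.6 F_EXX = 0.6 × 430 = 258 MPa.
R_n = 258 × 4256 × 10⁻³ = 1098 kN; R_n/Ω = 1098/2.0 = 549 kN.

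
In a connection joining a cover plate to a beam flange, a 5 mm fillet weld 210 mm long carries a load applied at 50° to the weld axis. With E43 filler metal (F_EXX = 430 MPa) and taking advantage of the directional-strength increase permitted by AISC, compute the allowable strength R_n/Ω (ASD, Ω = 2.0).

t_e = 0.707 × 5 = 3.535 mm; A_we = 3.535 × 210 = 742.3 mm².
Directional factor: 1.0 + 0.5 sin^1.5(50°) = 1.335.
F_nw = 0.6 × 430 × 1.335 = 344.5 MPa.
R_n/Ω = (344.5 × 742.3) / 2.0 × 10⁻³ = 127.9 kN.

R_n/Ω ≈ 128 kN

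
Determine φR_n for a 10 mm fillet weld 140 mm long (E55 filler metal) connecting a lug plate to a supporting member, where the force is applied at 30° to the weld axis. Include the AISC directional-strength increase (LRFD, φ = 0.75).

φR_n ≈ 288 kN

E55XX → F_EXX = 550 MPa.
t_e = 0.707 × 10 = 7.07 mm; A_we = 7.07 × 140 = 989.8 mm².
Directional factor: 1.0 + 0.5 sin^1.5(30°) = 1.177.
F_nw = 0.6 × 550 × 1.177 = 388.3 MPa.
φR_n = 0.75 × 388.3 × 989.8 × 10⁻³ = 288.3 kN.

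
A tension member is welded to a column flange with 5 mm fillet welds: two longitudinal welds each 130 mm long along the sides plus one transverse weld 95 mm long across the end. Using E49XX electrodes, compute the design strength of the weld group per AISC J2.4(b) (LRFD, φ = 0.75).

φR_n ≈ 283 kN

E49XX → F_EXX = 490 MPa.
t_e = 0.707 × 5 = 3.535 mm.
R_nwl = 0.6 × 490 × 3.535 × 260 × 10⁻³ = 270.2 kN (longitudinal, 2 welds).
R_nwt = 0.6 × 490 × 3.535 × 95 × 10⁻³ = 98.73 kN (transverse, base value).
(i) R_nwl + R_nwt = 368.9 kN; (ii) 0.85 R_nwl + 1.5 R_nwt = 377.8 kN.
R_n = max = 377.8 kN [governs: (ii)]; φR_n = 283.3 kN.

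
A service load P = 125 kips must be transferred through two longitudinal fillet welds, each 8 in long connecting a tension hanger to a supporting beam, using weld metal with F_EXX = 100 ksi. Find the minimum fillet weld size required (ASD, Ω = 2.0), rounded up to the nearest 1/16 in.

w = 3/8 in

Total weld length L = 16 in.
Required throat t_e = P × Ω / (0.6 F_EXX × L) = 125 × 2.0 / (0.6 × 100 × 16) = 0.2604 in.
Required leg w = t_e / 0.707 = 0.3683 in → use 3/8 in.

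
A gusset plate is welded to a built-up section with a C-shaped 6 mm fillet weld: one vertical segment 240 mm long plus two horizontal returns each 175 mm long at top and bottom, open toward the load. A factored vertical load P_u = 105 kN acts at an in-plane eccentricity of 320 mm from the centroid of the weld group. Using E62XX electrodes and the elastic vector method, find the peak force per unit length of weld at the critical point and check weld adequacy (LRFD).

E62XX → F_EXX = 620 MPa.
Total weld length L_w = 590 mm. Treat welds as unit-width lines.
Centroid: x̄ = 2×175×87.5 / 590 = 51.91 mm from the vertical weld.
Polar moment about centroid: J = I_x + I_y = [240³/12 + 2×175×120²] + [240×51.91² + 2(175³/12 + 175×35.59²)] = 8175000 mm³.
Direct shear f_v = P/L_w = 105×10³ / 590 = 178 N/mm (vertical).
Torsion M = P·e = 105×10³ × 320 = 33600000 N·mm.
Critical point at (x, y) = (123.1, 120) from centroid. f_tx = M·y/J = 493.2 N/mm; f_ty = M·x/J = 505.9 N/mm.
Resultant f_max = √[f_tx² + (f_v + f_ty)²] = √[493.2² + (178 + 505.9)²] = 843.2 N/mm.
Capacity per unit length: φr_n = 0.75 × 0.6 × 620 × (0.707 × 6) = 1184 N/mm.
843.2 ≤ 1184 → adequate.

f_max ≈ 843 N/mm; adequate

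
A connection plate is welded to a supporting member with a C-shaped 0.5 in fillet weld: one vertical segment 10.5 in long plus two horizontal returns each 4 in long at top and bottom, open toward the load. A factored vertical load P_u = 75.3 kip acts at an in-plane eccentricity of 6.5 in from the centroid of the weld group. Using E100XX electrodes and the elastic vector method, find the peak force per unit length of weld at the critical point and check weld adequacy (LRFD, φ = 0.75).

E100XX → F_EXX = 100 ksi.
Total weld length L_w = 18.5 in. Treat welds as unit-width lines.
Centroid: x̄ = 2×4×2 / 18.5 = 0.8649 in from the vertical weld.
Polar moment about centroid: J = I_x + I_y = [10.5³/12 + 2×4×5.25²] + [10.5×0.8649² + 2(4³/12 + 4×1.135²)] = 345.8 in³.
Direct shear f_v = P/L_w = 75.3 / 18.5 = 4.07 kip/in (vertical).
Torsion M = P·e = 75.3 × 6.5 = 489.45 kip·in.
Critical point at (x, y) = (3.135, 5.25) from centroid. f_tx = M·y/J = 7.431 kip/in; f_ty = M·x/J = 4.438 kip/in.
Resultant f_max = √[f_tx² + (f_v + f_ty)²] = √[7.431² + (4.07 + 4.438)²] = 11.3 kip/in.
Capacity per unit length: φr_n = 0.75 × 0.6 × 100 × (0.707 × 0.5) = 15.91 kip/in.
11.3 ≤ 15.91 → adequate.

f_max ≈ 11.3 kip/in; adequate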